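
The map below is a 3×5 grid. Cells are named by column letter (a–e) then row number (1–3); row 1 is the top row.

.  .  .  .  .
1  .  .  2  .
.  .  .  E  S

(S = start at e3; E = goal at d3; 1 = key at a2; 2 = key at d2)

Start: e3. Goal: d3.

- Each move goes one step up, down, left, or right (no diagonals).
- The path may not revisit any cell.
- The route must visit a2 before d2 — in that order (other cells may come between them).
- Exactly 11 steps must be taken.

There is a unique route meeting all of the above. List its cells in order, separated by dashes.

The waypoints must appear in the order a2, d2, with no cell reused.
Route from e3: 2× up (reaching e1), 4× left (reaching a1), down to a2, 3× right (reaching d2), down to d3 — 11 moves in all.
Check: order respected (1 at step 7, 2 at step 10); 11 moves as required.

e3 - e2 - e1 - d1 - c1 - b1 - a1 - a2 - b2 - c2 - d2 - d3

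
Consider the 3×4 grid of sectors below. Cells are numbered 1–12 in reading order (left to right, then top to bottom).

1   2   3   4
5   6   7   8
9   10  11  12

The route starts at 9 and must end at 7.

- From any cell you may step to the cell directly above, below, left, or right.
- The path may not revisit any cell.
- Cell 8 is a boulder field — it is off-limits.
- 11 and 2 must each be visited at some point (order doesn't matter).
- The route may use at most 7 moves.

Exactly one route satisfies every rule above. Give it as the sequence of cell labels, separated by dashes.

Any route must reach 11 and 2 and still end at 7 within 7 moves, so the order of the required stops is forced.
Route from 9: 2× up (reaching 1), right to 2, 2× down (reaching 10), right to 11, up to 7 — 7 moves in all.
Check: all required cells visited; 7 ≤ 7 moves.

9 - 5 - 1 - 2 - 6 - 10 - 11 - 7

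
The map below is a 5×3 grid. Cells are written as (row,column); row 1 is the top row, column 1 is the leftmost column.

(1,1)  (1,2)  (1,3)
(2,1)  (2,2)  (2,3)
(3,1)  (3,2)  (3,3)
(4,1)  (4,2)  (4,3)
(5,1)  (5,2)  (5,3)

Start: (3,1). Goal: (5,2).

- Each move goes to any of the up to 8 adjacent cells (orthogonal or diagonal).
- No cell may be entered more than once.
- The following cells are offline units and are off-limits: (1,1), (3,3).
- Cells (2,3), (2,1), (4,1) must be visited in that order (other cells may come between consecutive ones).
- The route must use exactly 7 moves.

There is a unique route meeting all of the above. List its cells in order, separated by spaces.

(3,1) (2,2) (2,3) (1,2) (2,1) (3,2) (4,1) (5,2)

The waypoints must appear in the order (2,3), (2,1), (4,1), with no cell reused.
Route from (3,1): up-right 1 to (2,2), right 1 to (2,3), up-left 1 to (1,2), down-left 1 to (2,1), down-right 1 to (3,2), down-left 1 to (4,1), down-right 1 to (5,2) — 7 moves in all.
Check: order respected ((2,3) at step 2, (2,1) at step 4, (4,1) at step 6); 7 moves as required.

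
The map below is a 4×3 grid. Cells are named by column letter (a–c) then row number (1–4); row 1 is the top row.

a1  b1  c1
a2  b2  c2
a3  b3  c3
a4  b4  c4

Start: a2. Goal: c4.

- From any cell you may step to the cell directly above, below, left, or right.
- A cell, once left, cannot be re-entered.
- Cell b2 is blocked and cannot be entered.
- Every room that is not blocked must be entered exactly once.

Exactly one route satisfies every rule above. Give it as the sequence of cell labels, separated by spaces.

a2 a1 b1 c1 c2 c3 b3 a3 a4 b4 c4

Need to visit all 11 open cells exactly once, starting at a2 and ending at c4.
Cell a1 has only two open neighbours (a2 and b1), so the path must pass straight through it: one of those is the cell it's entered from and the other is where it exits.
Route from a2: up 1 to a1, right 2 to c1, down 2 to c3, left 2 to a3, down 1 to a4, right 2 to c4 — 10 moves in all.
Check: all 11 open cells covered.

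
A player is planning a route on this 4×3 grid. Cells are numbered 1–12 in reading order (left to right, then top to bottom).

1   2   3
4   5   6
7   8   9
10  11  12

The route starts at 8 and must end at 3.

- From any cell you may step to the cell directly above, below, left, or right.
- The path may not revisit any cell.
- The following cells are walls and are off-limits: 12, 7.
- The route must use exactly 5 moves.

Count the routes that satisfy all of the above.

2

Need simple routes of exactly 5 moves from 8 to 3 (Manhattan distance 3, so 1 moves are spent on a detour and 1 undoing it).
Enumerating: 8 5 4 1 2 3 | 8 9 6 5 2 3.
That gives 2 routes.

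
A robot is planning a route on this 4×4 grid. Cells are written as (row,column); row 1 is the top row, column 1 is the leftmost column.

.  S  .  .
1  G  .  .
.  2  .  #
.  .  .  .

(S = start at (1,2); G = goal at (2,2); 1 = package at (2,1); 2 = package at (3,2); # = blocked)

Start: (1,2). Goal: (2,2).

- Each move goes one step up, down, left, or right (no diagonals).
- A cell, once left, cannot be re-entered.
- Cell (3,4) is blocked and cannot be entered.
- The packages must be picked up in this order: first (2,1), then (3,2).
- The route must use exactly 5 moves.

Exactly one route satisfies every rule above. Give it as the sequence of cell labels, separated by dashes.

The waypoints must appear in the order (2,1), (3,2), with no cell reused.
Route from (1,2): left to (1,1), 2× down (reaching (3,1)), right to (3,2), up to (2,2) — 5 moves in all.
Check: order respected (1 at step 2, 2 at step 4); 5 moves as required.

(1,2) - (1,1) - (2,1) - (3,1) - (3,2) - (2,2)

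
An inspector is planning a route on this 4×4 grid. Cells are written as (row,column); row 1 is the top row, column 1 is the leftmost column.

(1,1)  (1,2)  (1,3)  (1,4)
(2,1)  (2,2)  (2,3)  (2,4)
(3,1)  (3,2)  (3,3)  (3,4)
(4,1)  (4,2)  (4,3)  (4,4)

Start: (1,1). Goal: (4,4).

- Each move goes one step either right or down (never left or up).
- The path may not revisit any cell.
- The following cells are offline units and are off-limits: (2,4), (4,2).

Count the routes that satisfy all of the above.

A right/down-only route from (1,1) to (4,4) makes exactly 3 down-moves and 3 right-moves in some order.
With no other constraints that would be C(6,3) = 20 routes.
Subtract routes through each blocked cell (inclusion–exclusion for overlaps): − through (2,4): 4 − through (4,2): 4 → 12.
That gives 12 routes.

12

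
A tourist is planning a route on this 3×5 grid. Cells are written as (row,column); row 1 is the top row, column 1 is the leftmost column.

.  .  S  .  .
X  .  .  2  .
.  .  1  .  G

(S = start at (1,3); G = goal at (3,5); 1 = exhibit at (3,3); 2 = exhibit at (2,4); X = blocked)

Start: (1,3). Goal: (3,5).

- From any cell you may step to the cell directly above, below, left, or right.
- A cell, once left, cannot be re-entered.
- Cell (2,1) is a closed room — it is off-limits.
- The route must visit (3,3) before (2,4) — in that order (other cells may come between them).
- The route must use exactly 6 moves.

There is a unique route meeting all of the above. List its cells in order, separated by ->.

The waypoints must appear in the order (3,3), (2,4), with no cell reused.
Route from (1,3): 2× down (reaching (3,3)), right to (3,4), up to (2,4), right to (2,5), down to (3,5) — 6 moves in all.
Check: order respected (1 at step 2, 2 at step 4); 6 moves as required.

(1,3) -> (2,3) -> (3,3) -> (3,4) -> (2,4) -> (2,5) -> (3,5)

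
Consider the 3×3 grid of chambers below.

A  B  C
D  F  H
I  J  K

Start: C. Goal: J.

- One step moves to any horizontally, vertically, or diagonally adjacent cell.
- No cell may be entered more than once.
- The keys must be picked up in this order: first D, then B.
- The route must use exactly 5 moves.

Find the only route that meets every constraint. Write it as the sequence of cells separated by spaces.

The waypoints must appear in the order D, B, with no cell reused.
Route from C: down-left to F, left to D, up-right to B, down-right to H, down-left to J — 5 moves in all.
Check: order respected (D at step 2, B at step 3); 5 moves as required.

C F D B H J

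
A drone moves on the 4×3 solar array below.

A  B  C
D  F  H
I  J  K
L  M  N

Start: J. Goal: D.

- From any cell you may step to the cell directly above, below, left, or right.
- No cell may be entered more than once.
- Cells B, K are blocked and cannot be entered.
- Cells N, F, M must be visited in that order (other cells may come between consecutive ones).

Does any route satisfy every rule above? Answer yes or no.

N must be visited but has only one open neighbour (M), and it is neither the start nor the goal — the route would have to enter and leave through M, re-entering it.

no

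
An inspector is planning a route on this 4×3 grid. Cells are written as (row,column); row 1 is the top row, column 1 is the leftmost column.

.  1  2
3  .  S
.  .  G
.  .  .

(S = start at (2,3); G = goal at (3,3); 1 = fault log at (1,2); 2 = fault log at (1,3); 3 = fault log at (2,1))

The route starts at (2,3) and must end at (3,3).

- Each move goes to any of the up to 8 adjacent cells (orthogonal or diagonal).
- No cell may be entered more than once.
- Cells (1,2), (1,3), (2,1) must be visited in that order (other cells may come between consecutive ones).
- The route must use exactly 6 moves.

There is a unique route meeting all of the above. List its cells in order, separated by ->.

(2,3) -> (1,2) -> (1,3) -> (2,2) -> (2,1) -> (3,2) -> (3,3)

The waypoints must appear in the order (1,2), (1,3), (2,1), with no cell reused.
Route from (2,3): up-left 1 to (1,2), right 1 to (1,3), down-left 1 to (2,2), left 1 to (2,1), down-right 1 to (3,2), right 1 to (3,3) — 6 moves in all.
Check: order respected (1 at step 1, 2 at step 2, 3 at step 4); 6 moves as required.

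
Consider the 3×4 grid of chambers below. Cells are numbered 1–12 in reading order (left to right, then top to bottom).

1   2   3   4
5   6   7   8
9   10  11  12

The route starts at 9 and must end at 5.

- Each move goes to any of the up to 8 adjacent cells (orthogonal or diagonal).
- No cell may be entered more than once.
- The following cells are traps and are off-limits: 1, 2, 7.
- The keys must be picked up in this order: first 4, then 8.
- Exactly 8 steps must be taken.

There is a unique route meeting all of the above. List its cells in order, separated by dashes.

9 - 6 - 3 - 4 - 8 - 12 - 11 - 10 - 5

The waypoints must appear in the order 4, 8, with no cell reused.
Route from 9: up-right 2 to 3, right 1 to 4, down 2 to 12, left 2 to 10, up-left 1 to 5 — 8 moves in all.
Check: order respected (4 at step 3, 8 at step 4); 8 moves as required.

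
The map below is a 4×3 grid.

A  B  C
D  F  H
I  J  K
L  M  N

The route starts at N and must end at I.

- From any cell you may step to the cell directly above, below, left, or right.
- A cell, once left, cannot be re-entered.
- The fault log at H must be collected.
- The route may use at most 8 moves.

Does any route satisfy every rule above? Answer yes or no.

yes

One route that works: N → K → H → F → J → I.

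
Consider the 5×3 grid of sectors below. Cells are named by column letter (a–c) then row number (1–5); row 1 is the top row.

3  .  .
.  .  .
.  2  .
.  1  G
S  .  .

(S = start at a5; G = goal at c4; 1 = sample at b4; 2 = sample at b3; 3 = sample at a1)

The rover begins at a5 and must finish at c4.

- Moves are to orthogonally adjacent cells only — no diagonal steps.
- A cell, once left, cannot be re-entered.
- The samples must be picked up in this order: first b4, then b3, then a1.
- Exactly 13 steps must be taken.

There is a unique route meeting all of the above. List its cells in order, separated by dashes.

a5 - b5 - b4 - a4 - a3 - b3 - b2 - a2 - a1 - b1 - c1 - c2 - c3 - c4

The waypoints must appear in the order b4, b3, a1, with no cell reused.
Route from a5: right 1 to b5, up 1 to b4, left 1 to a4, up 1 to a3, right 1 to b3, up 1 to b2, left 1 to a2, up 1 to a1, right 2 to c1, down 3 to c4 — 13 moves in all.
Check: order respected (1 at step 2, 2 at step 5, 3 at step 8); 13 moves as required.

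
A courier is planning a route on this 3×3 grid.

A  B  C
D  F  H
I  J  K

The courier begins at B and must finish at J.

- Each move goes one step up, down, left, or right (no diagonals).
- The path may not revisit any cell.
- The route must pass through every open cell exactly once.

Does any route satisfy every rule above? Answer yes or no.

Colour the cells like a checkerboard: each orthogonal step flips colour, so a Hamiltonian route alternates colours. Here there are 5 cells of one colour and 4 of the other, with start on the same colour as the goal — the counts and endpoints can't be arranged into an alternating sequence of length 9, so no Hamiltonian route exists.

no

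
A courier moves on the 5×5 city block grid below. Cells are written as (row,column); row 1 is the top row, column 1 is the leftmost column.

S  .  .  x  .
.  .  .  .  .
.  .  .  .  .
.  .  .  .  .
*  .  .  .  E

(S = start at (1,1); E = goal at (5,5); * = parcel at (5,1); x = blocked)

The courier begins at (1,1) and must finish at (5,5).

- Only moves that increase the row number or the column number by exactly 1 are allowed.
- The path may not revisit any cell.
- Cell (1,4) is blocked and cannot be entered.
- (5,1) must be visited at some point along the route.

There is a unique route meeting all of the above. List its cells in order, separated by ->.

Moves only go right or down, so the column and row indices never decrease.
Route from (1,1): 4× down (reaching (5,1)), 4× right (reaching (5,5)) — 8 moves in all.
Check: all required cells visited.

(1,1) -> (2,1) -> (3,1) -> (4,1) -> (5,1) -> (5,2) -> (5,3) -> (5,4) -> (5,5)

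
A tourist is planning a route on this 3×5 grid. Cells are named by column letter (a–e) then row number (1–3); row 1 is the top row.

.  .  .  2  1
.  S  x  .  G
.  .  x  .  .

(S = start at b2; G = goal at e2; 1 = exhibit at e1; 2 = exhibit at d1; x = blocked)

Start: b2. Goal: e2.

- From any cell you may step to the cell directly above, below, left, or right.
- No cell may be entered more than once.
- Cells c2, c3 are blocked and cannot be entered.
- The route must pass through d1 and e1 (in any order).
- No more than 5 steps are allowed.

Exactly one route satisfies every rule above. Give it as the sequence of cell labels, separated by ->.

b2 -> b1 -> c1 -> d1 -> e1 -> e2

The budget equals the shortest possible length, so every move has to be on a shortest route through the required cells.
Route from b2: up 1 to b1, right 3 to e1, down 1 to e2 — 5 moves in all.
Check: all required cells visited; 5 ≤ 5 moves.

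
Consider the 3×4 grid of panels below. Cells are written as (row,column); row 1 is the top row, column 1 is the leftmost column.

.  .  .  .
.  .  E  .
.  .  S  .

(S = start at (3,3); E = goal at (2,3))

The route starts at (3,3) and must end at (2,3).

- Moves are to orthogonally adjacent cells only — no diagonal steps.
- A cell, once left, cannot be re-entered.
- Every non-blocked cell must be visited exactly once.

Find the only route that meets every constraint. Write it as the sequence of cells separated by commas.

(3,3), (3,4), (2,4), (1,4), (1,3), (1,2), (1,1), (2,1), (3,1), (3,2), (2,2), (2,3)

Need to visit all 12 open cells exactly once, starting at (3,3) and ending at (2,3).
Cell (1,1) has only two open neighbours ((2,1) and (1,2)), so the path must pass straight through it: one of those is the cell it's entered from and the other is where it exits.
Route from (3,3): right to (3,4), 2× up (reaching (1,4)), 3× left (reaching (1,1)), 2× down (reaching (3,1)), right to (3,2), up to (2,2), right to (2,3) — 11 moves in all.
Check: all 12 open cells covered.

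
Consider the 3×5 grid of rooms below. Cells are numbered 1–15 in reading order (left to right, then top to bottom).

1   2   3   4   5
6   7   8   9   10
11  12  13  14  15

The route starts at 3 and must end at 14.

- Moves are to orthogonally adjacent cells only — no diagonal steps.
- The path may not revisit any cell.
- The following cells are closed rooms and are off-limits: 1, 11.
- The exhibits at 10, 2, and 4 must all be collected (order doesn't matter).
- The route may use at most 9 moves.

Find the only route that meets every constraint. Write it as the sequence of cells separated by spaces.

Any route must reach 10, 2, and 4 and still end at 14 within 9 moves, so the order of the required stops is forced.
Route from 3: left 1 to 2, down 1 to 7, right 2 to 9, up 1 to 4, right 1 to 5, down 2 to 15, left 1 to 14 — 9 moves in all.
Check: all required cells visited; 9 ≤ 9 moves.

3 2 7 8 9 4 5 10 15 14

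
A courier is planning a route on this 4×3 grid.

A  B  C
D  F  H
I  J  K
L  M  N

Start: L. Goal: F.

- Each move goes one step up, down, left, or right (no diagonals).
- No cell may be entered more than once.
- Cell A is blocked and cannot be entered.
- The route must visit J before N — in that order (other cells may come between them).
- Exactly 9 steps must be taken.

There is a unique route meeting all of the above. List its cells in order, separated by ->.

L -> I -> J -> M -> N -> K -> H -> C -> B -> F

The waypoints must appear in the order J, N, with no cell reused.
Route from L: up to I, right to J, down to M, right to N, 3× up (reaching C), left to B, down to F — 9 moves in all.
Check: order respected (J at step 2, N at step 4); 9 moves as required.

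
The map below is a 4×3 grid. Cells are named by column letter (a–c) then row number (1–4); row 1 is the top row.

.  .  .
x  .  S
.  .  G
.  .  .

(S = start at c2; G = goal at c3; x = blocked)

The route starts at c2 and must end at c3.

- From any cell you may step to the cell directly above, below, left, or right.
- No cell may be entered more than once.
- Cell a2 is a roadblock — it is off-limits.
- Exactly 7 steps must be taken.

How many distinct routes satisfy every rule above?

2

Need simple routes of exactly 7 moves from c2 to c3 (Manhattan distance 1, so 3 moves are spent on a detour and 3 undoing it).
Enumerating: c2 c1 b1 b2 b3 b4 c4 c3 | c2 b2 b3 a3 a4 b4 c4 c3.
That gives 2 routes.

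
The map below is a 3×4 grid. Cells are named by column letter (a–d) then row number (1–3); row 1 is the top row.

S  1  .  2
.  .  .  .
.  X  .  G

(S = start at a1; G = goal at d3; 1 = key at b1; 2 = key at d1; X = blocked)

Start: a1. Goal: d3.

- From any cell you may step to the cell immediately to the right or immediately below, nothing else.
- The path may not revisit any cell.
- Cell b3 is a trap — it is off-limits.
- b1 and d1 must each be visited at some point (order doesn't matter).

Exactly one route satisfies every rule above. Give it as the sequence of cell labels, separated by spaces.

Moves only go right or down, so the column and row indices never decrease.
Route from a1: 3× right (reaching d1), 2× down (reaching d3) — 5 moves in all.
Check: all required cells visited.

a1 b1 c1 d1 d2 d3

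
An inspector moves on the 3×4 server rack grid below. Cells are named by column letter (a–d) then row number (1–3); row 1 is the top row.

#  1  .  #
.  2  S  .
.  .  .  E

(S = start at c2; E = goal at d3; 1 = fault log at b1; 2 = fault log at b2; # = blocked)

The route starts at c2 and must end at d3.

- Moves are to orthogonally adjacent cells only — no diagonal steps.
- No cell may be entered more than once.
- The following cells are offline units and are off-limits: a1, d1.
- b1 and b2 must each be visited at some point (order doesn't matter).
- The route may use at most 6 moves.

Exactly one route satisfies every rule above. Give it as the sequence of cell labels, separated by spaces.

The 6-move cap with required stops at b1, b2 leaves no slack for detours.
Route from c2: up 1 to c1, left 1 to b1, down 2 to b3, right 2 to d3 — 6 moves in all.
Check: all required cells visited; 6 ≤ 6 moves.

c2 c1 b1 b2 b3 c3 d3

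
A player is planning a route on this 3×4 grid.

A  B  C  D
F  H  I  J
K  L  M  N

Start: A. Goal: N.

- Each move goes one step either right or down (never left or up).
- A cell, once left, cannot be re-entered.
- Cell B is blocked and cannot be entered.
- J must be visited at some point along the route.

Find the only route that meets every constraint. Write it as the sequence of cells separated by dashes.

A - F - H - I - J - N

Moves only go right or down, so the column and row indices never decrease.
Route from A: down 1 to F, right 3 to J, down 1 to N — 5 moves in all.
Check: all required cells visited.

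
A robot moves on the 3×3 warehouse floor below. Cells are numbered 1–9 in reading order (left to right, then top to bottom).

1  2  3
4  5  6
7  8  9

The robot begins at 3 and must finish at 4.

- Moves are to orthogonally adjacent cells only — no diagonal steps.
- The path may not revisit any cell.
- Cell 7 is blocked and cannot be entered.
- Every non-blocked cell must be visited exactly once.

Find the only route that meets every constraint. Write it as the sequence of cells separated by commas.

Need to visit all 8 open cells exactly once, starting at 3 and ending at 4.
Cell 8 has only two open neighbours (5 and 9), so the path must pass straight through it: one of those is the cell it's entered from and the other is where it exits.
Route from 3: down 2 to 9, left 1 to 8, up 2 to 2, left 1 to 1, down 1 to 4 — 7 moves in all.
Check: all 8 open cells covered.

3, 6, 9, 8, 5, 2, 1, 4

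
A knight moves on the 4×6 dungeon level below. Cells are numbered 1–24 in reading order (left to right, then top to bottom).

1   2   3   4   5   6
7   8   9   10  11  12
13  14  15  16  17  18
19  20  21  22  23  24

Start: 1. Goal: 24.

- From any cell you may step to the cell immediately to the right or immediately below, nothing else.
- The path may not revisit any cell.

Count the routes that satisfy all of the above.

56

A right/down-only route from 1 to 24 makes exactly 3 down-moves and 5 right-moves in some order.
With no other constraints that would be C(8,3) = 56 routes.
That gives 56 routes.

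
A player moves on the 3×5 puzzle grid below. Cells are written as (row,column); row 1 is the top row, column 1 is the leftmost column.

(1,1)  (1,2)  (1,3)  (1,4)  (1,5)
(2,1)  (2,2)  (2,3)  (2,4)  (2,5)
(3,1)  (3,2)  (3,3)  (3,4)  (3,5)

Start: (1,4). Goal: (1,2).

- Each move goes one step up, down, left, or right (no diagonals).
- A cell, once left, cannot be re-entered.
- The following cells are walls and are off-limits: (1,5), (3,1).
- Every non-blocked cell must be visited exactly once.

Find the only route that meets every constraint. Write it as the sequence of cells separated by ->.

(1,4) -> (1,3) -> (2,3) -> (2,4) -> (2,5) -> (3,5) -> (3,4) -> (3,3) -> (3,2) -> (2,2) -> (2,1) -> (1,1) -> (1,2)

Need to visit all 13 open cells exactly once, starting at (1,4) and ending at (1,2).
Cell (3,2) has only two open neighbours ((2,2) and (3,3)), so the path must pass straight through it: one of those is the cell it's entered from and the other is where it exits.
Route from (1,4): left to (1,3), down to (2,3), 2× right (reaching (2,5)), down to (3,5), 3× left (reaching (3,2)), up to (2,2), left to (2,1), up to (1,1), right to (1,2) — 12 moves in all.
Check: all 13 open cells covered.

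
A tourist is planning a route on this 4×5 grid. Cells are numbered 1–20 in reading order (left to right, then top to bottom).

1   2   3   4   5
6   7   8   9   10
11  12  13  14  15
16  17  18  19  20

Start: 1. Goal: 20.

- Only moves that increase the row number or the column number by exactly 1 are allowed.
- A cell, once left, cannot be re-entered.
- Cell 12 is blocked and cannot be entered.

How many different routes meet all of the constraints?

A right/down-only route from 1 to 20 makes exactly 3 down-moves and 4 right-moves in some order.
With no other constraints that would be C(7,3) = 35 routes.
Subtract routes through each blocked cell (inclusion–exclusion for overlaps): − through 12: 12 → 23.
That gives 23 routes.

23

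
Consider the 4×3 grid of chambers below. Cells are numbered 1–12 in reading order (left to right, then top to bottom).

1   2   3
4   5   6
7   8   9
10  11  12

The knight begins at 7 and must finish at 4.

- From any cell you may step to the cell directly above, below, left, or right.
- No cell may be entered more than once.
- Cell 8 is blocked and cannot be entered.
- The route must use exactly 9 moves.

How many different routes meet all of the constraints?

3

Need simple routes of exactly 9 moves from 7 to 4 (Manhattan distance 1, so 4 moves are spent on a detour and 4 undoing it).
Enumerating: 7 10 11 12 9 6 3 2 5 4 | 7 10 11 12 9 6 3 2 1 4 | 7 10 11 12 9 6 5 2 1 4.
That gives 3 routes.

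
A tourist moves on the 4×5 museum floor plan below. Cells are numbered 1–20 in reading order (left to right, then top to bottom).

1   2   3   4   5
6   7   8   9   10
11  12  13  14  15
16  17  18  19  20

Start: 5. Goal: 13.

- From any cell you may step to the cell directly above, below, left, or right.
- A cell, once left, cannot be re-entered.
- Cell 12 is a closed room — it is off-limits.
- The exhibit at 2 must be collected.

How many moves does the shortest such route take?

6

Any route passes through 2 somewhere between 5 and 13. Summing Manhattan distances along the two legs (5 → 2 → 13) gives a lower bound of 3 + 3 = 6 moves.
A route of 6 moves achieves this: 5 → 4 → 3 → 2 → 7 → 8 → 13.
Since 6 matches the lower bound, it is optimal.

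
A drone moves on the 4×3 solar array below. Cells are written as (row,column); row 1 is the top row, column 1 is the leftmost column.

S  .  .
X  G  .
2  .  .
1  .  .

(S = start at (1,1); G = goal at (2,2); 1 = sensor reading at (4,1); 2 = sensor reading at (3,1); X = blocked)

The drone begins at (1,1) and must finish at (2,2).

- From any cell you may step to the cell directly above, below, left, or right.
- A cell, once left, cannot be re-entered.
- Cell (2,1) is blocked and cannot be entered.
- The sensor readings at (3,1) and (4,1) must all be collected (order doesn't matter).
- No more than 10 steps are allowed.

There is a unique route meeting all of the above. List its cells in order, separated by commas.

The budget equals the shortest possible length, so every move has to be on a shortest route through the required cells.
Route from (1,1): 2× right (reaching (1,3)), 3× down (reaching (4,3)), 2× left (reaching (4,1)), up to (3,1), right to (3,2), up to (2,2) — 10 moves in all.
Check: all required cells visited; 10 ≤ 10 moves.

(1,1), (1,2), (1,3), (2,3), (3,3), (4,3), (4,2), (4,1), (3,1), (3,2), (2,2)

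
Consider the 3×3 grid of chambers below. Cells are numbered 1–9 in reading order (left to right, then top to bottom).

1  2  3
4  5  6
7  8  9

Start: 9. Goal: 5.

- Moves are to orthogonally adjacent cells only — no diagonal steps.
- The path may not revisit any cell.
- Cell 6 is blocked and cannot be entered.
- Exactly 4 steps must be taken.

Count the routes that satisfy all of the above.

1

Need simple routes of exactly 4 moves from 9 to 5 (Manhattan distance 2, so 1 moves are spent on a detour and 1 undoing it).
Enumerating: 9 8 7 4 5.
That gives 1 route.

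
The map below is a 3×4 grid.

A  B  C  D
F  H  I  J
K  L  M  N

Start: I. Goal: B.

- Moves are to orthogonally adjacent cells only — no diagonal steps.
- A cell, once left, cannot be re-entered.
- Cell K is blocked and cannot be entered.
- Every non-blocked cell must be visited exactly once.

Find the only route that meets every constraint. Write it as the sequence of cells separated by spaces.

I C D J N M L H F A B

Need to visit all 11 open cells exactly once, starting at I and ending at B.
Cell F has only two open neighbours (A and H), so the path must pass straight through it: one of those is the cell it's entered from and the other is where it exits.
Route from I: up 1 to C, right 1 to D, down 2 to N, left 2 to L, up 1 to H, left 1 to F, up 1 to A, right 1 to B — 10 moves in all.
Check: all 11 open cells covered.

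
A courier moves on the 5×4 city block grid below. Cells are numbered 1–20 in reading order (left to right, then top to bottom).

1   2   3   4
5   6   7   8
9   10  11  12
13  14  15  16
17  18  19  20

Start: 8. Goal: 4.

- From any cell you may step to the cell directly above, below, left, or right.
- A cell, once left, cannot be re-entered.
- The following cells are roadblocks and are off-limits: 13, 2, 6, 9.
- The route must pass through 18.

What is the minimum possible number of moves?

11

Any route passes through 18 somewhere between 8 and 4. Summing Manhattan distances along the two legs (8 → 18 → 4) gives a lower bound of 5 + 6 = 11 moves.
A route of 11 moves achieves this: 8 → 12 → 16 → 20 → 19 → 18 → 14 → 10 → 11 → 7 → 3 → 4.
Since 11 matches the lower bound, it is optimal.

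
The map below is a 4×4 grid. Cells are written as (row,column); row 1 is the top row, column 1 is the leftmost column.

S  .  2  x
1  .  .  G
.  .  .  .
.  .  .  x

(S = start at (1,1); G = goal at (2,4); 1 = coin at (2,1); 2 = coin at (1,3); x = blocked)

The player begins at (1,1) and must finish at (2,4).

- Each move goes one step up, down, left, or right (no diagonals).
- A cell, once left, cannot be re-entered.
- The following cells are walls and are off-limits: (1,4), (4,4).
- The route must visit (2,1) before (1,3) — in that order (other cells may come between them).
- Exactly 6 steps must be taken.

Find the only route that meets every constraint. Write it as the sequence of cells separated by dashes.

The waypoints must appear in the order (2,1), (1,3), with no cell reused.
Route from (1,1): down 1 to (2,1), right 1 to (2,2), up 1 to (1,2), right 1 to (1,3), down 1 to (2,3), right 1 to (2,4) — 6 moves in all.
Check: order respected (1 at step 1, 2 at step 4); 6 moves as required.

(1,1) - (2,1) - (2,2) - (1,2) - (1,3) - (2,3) - (2,4)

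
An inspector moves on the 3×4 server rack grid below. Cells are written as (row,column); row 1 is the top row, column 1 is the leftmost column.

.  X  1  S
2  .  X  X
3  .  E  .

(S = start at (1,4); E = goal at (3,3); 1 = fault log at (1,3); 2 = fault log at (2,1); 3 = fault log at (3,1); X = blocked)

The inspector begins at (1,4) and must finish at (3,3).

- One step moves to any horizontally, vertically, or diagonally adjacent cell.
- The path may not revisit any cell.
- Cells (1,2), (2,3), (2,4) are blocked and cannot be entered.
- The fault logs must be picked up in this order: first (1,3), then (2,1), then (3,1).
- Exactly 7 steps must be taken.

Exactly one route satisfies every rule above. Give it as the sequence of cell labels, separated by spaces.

The waypoints must appear in the order (1,3), (2,1), (3,1), with no cell reused.
Route from (1,4): left to (1,3), down-left to (2,2), up-left to (1,1), 2× down (reaching (3,1)), 2× right (reaching (3,3)) — 7 moves in all.
Check: order respected (1 at step 1, 2 at step 4, 3 at step 5); 7 moves as required.

(1,4) (1,3) (2,2) (1,1) (2,1) (3,1) (3,2) (3,3)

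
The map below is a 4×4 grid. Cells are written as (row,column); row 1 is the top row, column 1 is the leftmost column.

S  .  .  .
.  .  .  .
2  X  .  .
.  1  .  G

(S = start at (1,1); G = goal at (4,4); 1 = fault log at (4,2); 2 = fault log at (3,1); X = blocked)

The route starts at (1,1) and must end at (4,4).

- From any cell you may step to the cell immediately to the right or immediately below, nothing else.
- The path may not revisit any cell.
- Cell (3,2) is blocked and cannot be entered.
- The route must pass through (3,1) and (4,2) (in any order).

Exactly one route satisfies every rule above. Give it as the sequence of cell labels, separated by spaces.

(1,1) (2,1) (3,1) (4,1) (4,2) (4,3) (4,4)

Moves only go right or down, so the column and row indices never decrease.
Route from (1,1): 3× down (reaching (4,1)), 3× right (reaching (4,4)) — 6 moves in all.
Check: all required cells visited.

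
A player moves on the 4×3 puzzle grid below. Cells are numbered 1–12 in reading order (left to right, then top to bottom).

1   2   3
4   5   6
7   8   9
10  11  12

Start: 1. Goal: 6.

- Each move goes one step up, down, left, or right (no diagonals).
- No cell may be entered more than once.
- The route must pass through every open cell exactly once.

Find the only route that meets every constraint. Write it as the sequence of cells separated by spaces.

Need to visit all 12 open cells exactly once, starting at 1 and ending at 6.
Cell 12 has only two open neighbours (9 and 11), so the path must pass straight through it: one of those is the cell it's entered from and the other is where it exits.
Route from 1: down 3 to 10, right 2 to 12, up 1 to 9, left 1 to 8, up 2 to 2, right 1 to 3, down 1 to 6 — 11 moves in all.
Check: all 12 open cells covered.

1 4 7 10 11 12 9 8 5 2 3 6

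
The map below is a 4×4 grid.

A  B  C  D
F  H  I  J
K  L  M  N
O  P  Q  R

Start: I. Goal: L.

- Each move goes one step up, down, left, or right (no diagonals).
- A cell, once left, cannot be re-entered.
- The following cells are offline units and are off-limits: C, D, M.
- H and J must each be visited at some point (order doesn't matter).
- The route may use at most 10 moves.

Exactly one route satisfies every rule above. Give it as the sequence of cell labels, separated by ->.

The 10-move cap with required stops at H, J leaves no slack for detours.
Route from I: right 1 to J, down 2 to R, left 3 to O, up 2 to F, right 1 to H, down 1 to L — 10 moves in all.
Check: all required cells visited; 10 ≤ 10 moves.

I -> J -> N -> R -> Q -> P -> O -> K -> F -> H -> L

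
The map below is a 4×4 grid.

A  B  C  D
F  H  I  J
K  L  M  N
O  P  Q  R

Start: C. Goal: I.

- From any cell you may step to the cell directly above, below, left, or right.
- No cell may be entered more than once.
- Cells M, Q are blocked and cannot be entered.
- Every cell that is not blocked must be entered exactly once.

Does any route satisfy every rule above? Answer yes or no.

no

Cell R has only one open neighbour but is neither the start nor the goal, so a Hamiltonian route would have to both enter and leave it through the same neighbour — impossible without revisiting.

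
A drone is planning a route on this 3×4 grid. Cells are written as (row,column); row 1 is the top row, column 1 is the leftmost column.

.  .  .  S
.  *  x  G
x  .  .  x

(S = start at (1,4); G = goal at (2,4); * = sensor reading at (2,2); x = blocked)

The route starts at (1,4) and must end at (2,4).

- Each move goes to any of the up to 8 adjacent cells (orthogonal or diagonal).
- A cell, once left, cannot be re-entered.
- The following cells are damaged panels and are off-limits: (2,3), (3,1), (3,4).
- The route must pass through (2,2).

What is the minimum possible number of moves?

Any route passes through (2,2) somewhere between (1,4) and (2,4). Summing Chebyshev distances along the two legs ((1,4) → (2,2) → (2,4)) gives a lower bound of 2 + 2 = 4 moves.
A route of 4 moves achieves this: (1,4) → (1,3) → (2,2) → (3,3) → (2,4).
Since 4 matches the lower bound, it is optimal.

4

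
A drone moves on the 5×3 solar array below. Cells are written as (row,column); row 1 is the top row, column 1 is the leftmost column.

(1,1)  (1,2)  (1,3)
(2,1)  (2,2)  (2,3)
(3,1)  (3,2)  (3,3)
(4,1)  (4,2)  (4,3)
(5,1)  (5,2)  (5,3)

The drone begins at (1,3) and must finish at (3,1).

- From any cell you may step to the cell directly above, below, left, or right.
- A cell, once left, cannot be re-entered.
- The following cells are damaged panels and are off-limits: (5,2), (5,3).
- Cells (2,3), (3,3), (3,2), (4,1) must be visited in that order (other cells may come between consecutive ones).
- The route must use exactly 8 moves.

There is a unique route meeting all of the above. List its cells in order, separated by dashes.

(1,3) - (1,2) - (2,2) - (2,3) - (3,3) - (3,2) - (4,2) - (4,1) - (3,1)

The waypoints must appear in the order (2,3), (3,3), (3,2), (4,1), with no cell reused.
Route from (1,3): left 1 to (1,2), down 1 to (2,2), right 1 to (2,3), down 1 to (3,3), left 1 to (3,2), down 1 to (4,2), left 1 to (4,1), up 1 to (3,1) — 8 moves in all.
Check: order respected ((2,3) at step 3, (3,3) at step 4, (3,2) at step 5, (4,1) at step 7); 8 moves as required.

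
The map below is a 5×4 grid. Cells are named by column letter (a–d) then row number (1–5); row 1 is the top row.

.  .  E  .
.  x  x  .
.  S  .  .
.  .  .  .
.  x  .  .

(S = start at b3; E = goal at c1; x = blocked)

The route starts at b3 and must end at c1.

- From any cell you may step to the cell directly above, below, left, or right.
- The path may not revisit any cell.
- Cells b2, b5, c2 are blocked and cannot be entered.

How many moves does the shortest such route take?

The Manhattan distance from b3 to c1 is |3−1| + |2−3| = 3, so at least 3 moves are needed.
That bound ignores the blocked cells. Measuring each leg by the fewest moves that actually steer around them (b3→c1: 5) raises the lower bound to 5.
A route of 5 moves exists: b3 → a3 → a2 → a1 → b1 → c1.
Since 5 matches that lower bound, it is optimal.

5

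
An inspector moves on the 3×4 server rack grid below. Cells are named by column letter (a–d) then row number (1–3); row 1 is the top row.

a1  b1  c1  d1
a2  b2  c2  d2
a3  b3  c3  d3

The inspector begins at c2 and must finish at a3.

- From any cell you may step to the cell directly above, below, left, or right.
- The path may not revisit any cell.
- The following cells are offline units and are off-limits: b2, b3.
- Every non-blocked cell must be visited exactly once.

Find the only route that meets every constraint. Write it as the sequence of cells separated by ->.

Need to visit all 10 open cells exactly once, starting at c2 and ending at a3.
Cell a1 has only two open neighbours (a2 and b1), so the path must pass straight through it: one of those is the cell it's entered from and the other is where it exits.
Route from c2: down to c3, right to d3, 2× up (reaching d1), 3× left (reaching a1), 2× down (reaching a3) — 9 moves in all.
Check: all 10 open cells covered.

c2 -> c3 -> d3 -> d2 -> d1 -> c1 -> b1 -> a1 -> a2 -> a3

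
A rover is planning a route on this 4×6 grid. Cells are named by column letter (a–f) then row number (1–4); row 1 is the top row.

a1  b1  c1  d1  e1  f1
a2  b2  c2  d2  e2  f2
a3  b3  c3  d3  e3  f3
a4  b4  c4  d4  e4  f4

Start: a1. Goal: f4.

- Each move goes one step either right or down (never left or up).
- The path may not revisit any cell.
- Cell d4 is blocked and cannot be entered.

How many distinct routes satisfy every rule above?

36

A right/down-only route from a1 to f4 makes exactly 3 down-moves and 5 right-moves in some order.
With no other constraints that would be C(8,3) = 56 routes.
Subtract routes through each blocked cell (inclusion–exclusion for overlaps): − through d4: 20 → 36.
That gives 36 routes.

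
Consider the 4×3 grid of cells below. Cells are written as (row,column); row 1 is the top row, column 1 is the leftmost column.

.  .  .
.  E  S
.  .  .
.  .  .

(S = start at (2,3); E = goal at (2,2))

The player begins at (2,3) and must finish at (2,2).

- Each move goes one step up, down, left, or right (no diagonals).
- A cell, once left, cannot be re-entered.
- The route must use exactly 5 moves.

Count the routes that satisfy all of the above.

3

Need simple routes of exactly 5 moves from (2,3) to (2,2) (Manhattan distance 1, so 2 moves are spent on a detour and 2 undoing it).
Enumerating: (2,3) (1,3) (1,2) (1,1) (2,1) (2,2) | (2,3) (3,3) (4,3) (4,2) (3,2) (2,2) | (2,3) (3,3) (3,2) (3,1) (2,1) (2,2).
That gives 3 routes.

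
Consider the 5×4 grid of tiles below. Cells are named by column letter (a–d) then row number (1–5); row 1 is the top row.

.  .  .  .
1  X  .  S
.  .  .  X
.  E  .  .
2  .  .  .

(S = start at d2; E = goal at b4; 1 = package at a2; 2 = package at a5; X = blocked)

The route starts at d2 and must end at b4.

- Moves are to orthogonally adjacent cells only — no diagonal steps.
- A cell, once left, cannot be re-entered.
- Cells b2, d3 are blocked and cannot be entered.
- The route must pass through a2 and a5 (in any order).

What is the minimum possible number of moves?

10

Any route passes through a2 and a5 in some order between d2 and b4. Summing Manhattan distances along each leg and taking the cheapest ordering (d2 → a2 → a5 → b4) gives a lower bound of 3 + 3 + 2 = 8 moves.
That bound ignores the blocked cells. Measuring each leg by the fewest moves that actually steer around them (d2→a2: 5; a2→a5: 3; a5→b4: 2) raises the lower bound to 10.
A route of 10 moves exists: d2 → d1 → c1 → b1 → a1 → a2 → a3 → a4 → a5 → b5 → b4.
Since 10 matches that lower bound, it is optimal.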